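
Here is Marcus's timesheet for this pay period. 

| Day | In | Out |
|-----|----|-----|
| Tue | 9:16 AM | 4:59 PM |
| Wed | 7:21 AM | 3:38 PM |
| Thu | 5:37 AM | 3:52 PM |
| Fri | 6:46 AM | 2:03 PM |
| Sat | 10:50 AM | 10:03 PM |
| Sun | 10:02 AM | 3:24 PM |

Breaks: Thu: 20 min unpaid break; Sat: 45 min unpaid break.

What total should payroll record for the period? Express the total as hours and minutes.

49 h 2 min

Tue: 9:16 AM–4:59 PM = 7 h 43 min
Wed: 7:21 AM–3:38 PM = 8 h 17 min
Thu: 5:37 AM–3:52 PM = 10 h 15 min; less 20 min break → 9 h 55 min
Fri: 6:46 AM–2:03 PM = 7 h 17 min
Sat: 10:50 AM–10:03 PM = 11 h 13 min; less 45 min break → 10 h 28 min
Sun: 10:02 AM–3:24 PM = 5 h 22 min
Total: 7 h 43 min + 8 h 17 min + 9 h 55 min + 7 h 17 min + 10 h 28 min + 5 h 22 min = 49 h 2 min.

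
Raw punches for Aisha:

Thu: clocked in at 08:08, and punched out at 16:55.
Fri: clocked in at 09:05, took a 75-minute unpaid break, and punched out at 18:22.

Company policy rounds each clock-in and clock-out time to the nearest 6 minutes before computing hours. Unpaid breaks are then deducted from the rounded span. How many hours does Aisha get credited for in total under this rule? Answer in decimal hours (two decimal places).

16.85 hours

Thu: in 08:08→08:06, out 16:55→16:54; 8 h 48 min
Fri: in 09:05→09:06, out 18:22→18:24; 9 h 18 min − 75 min = 8 h 3 min
Total credited: 16 h 51 min.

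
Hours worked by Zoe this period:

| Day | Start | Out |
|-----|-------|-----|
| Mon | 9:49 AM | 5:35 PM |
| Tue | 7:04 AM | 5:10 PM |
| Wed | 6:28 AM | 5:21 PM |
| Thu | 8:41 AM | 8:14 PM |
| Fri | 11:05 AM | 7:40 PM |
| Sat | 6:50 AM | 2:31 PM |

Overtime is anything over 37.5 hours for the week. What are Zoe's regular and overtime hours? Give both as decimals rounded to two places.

Regular 37.50 hours, overtime 19.07 hours

Mon: 9:49 AM–5:35 PM = 7 h 46 min
Tue: 7:04 AM–5:10 PM = 10 h 6 min
Wed: 6:28 AM–5:21 PM = 10 h 53 min
Thu: 8:41 AM–8:14 PM = 11 h 33 min
Fri: 11:05 AM–7:40 PM = 8 h 35 min
Sat: 6:50 AM–2:31 PM = 7 h 41 min
Total worked: 56 h 34 min = 56.57 h.
Threshold 37.5 h → overtime 19 h 4 min, regular 37 h 30 min.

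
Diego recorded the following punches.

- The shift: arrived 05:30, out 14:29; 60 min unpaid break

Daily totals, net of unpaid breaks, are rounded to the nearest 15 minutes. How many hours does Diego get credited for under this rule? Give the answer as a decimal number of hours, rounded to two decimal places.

The shift: 05:30–14:29 = 8 h 59 min − 60 min = 7 h 59 min → rounds to 8 h 0 min

8.00 hours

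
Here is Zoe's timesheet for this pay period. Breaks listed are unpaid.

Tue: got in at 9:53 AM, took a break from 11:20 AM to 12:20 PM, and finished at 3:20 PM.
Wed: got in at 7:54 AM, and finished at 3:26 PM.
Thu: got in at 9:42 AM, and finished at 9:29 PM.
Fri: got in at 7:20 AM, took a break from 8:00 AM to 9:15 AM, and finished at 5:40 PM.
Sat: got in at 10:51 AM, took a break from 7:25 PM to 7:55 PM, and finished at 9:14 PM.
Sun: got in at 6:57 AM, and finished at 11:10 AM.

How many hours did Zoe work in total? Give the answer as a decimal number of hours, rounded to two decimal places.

46.95 hours

Tue: 9:53 AM–3:20 PM = 5 h 27 min; less 60 min break → 4 h 27 min
Wed: 7:54 AM–3:26 PM = 7 h 32 min
Thu: 9:42 AM–9:29 PM = 11 h 47 min
Fri: 7:20 AM–5:40 PM = 10 h 20 min; less 75 min break → 9 h 5 min
Sat: 10:51 AM–9:14 PM = 10 h 23 min; less 30 min break → 9 h 53 min
Sun: 6:57 AM–11:10 AM = 4 h 13 min
Total: 4 h 27 min + 7 h 32 min + 11 h 47 min + 9 h 5 min + 9 h 53 min + 4 h 13 min = 46 h 57 min.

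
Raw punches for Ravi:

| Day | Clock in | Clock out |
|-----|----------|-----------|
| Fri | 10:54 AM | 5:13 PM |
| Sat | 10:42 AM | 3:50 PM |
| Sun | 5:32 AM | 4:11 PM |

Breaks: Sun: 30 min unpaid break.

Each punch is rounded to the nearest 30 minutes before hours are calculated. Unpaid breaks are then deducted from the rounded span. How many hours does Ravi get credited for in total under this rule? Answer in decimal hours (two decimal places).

Fri: in 10:54 AM→11:00 AM, out 5:13 PM→5:00 PM; 6 h 0 min
Sat: in 10:42 AM→10:30 AM, out 3:50 PM→4:00 PM; 5 h 30 min
Sun: in 5:32 AM→5:30 AM, out 4:11 PM→4:00 PM; 10 h 30 min − 30 min = 10 h 0 min
Total credited: 21 h 30 min.

21.50 hours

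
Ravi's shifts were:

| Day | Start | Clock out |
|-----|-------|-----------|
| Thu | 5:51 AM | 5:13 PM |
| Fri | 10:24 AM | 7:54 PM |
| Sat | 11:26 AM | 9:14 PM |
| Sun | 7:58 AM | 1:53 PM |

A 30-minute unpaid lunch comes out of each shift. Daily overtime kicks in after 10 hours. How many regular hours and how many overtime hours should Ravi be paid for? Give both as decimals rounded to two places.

Thu: 5:51 AM–5:13 PM = 11 h 22 min; less 30 min break → 10 h 52 min
Fri: 10:24 AM–7:54 PM = 9 h 30 min; less 30 min break → 9 h 0 min
Sat: 11:26 AM–9:14 PM = 9 h 48 min; less 30 min break → 9 h 18 min
Sun: 7:58 AM–1:53 PM = 5 h 55 min; less 30 min break → 5 h 25 min
Thu reg 10 h 0 min / OT 0 h 52 min; Fri reg 9 h 0 min / OT 0 h 0 min; Sat reg 9 h 18 min / OT 0 h 0 min; Sun reg 5 h 25 min / OT 0 h 0 min.
Totals: regular 33 h 43 min, overtime 0 h 52 min.

Regular 33.72 hours, overtime 0.87 hours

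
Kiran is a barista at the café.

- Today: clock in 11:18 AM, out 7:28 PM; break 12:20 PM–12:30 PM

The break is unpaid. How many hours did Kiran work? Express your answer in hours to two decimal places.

8.00 hours

Today: 11:18 AM–7:28 PM = 8 h 10 min; less 10 min break → 8 h 0 min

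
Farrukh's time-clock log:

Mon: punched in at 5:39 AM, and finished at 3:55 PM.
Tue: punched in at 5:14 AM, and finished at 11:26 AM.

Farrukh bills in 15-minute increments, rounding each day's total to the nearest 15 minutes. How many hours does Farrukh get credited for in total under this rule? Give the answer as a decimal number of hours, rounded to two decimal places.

16.50 hours

Mon: 5:39 AM–3:55 PM = 10 h 16 min → rounds to 10 h 15 min
Tue: 5:14 AM–11:26 AM = 6 h 12 min → rounds to 6 h 15 min
Total credited: 16 h 30 min.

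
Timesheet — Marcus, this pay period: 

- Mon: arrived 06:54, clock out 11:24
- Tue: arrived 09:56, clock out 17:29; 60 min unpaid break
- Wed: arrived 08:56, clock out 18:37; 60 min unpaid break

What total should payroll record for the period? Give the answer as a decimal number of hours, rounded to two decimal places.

19.73 hours

Mon: 06:54–11:24 = 4 h 30 min
Tue: 09:56–17:29 = 7 h 33 min; less 60 min break → 6 h 33 min
Wed: 08:56–18:37 = 9 h 41 min; less 60 min break → 8 h 41 min
Total: 4 h 30 min + 6 h 33 min + 8 h 41 min = 19 h 44 min.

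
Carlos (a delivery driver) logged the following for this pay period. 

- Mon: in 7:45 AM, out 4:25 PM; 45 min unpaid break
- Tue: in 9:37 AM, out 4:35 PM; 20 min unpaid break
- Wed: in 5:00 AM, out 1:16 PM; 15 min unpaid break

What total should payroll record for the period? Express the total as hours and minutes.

Mon: 7:45 AM–4:25 PM = 8 h 40 min; less 45 min break → 7 h 55 min
Tue: 9:37 AM–4:35 PM = 6 h 58 min; less 20 min break → 6 h 38 min
Wed: 5:00 AM–1:16 PM = 8 h 16 min; less 15 min break → 8 h 1 min
Total: 7 h 55 min + 6 h 38 min + 8 h 1 min = 22 h 34 min.

22 h 34 min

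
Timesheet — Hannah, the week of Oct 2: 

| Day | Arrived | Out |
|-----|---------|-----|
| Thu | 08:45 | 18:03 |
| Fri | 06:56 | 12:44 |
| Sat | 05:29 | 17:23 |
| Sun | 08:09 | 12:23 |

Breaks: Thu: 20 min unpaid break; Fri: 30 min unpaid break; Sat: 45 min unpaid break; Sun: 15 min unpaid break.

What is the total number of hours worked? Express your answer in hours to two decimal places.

29.40 hours

Thu: 08:45–18:03 = 9 h 18 min; less 20 min break → 8 h 58 min
Fri: 06:56–12:44 = 5 h 48 min; less 30 min break → 5 h 18 min
Sat: 05:29–17:23 = 11 h 54 min; less 45 min break → 11 h 9 min
Sun: 08:09–12:23 = 4 h 14 min; less 15 min break → 3 h 59 min
Total: 8 h 58 min + 5 h 18 min + 11 h 9 min + 3 h 59 min = 29 h 24 min.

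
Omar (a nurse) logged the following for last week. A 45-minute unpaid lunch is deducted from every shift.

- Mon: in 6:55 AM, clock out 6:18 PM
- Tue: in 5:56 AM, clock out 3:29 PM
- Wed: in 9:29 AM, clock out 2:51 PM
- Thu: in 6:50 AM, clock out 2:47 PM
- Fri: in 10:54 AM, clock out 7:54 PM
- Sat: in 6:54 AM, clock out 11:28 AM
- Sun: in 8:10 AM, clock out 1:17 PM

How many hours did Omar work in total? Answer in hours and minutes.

47 h 41 min

Mon: 6:55 AM–6:18 PM = 11 h 23 min; less 45 min break → 10 h 38 min
Tue: 5:56 AM–3:29 PM = 9 h 33 min; less 45 min break → 8 h 48 min
Wed: 9:29 AM–2:51 PM = 5 h 22 min; less 45 min break → 4 h 37 min
Thu: 6:50 AM–2:47 PM = 7 h 57 min; less 45 min break → 7 h 12 min
Fri: 10:54 AM–7:54 PM = 9 h 0 min; less 45 min break → 8 h 15 min
Sat: 6:54 AM–11:28 AM = 4 h 34 min; less 45 min break → 3 h 49 min
Sun: 8:10 AM–1:17 PM = 5 h 7 min; less 45 min break → 4 h 22 min
Total: 10 h 38 min + 8 h 48 min + 4 h 37 min + 7 h 12 min + 8 h 15 min + 3 h 49 min + 4 h 22 min = 47 h 41 min.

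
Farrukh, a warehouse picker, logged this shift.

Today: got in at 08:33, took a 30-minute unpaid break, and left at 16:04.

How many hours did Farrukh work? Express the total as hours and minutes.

Today: 08:33–16:04 = 7 h 31 min; less 30 min break → 7 h 1 min

7 h 1 min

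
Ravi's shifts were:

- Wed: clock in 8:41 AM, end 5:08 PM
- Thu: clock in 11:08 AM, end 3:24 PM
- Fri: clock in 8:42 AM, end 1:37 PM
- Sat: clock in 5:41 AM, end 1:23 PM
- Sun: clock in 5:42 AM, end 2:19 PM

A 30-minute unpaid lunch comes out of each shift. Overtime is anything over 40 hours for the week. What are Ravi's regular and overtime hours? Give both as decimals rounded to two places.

Wed: 8:41 AM–5:08 PM = 8 h 27 min; less 30 min break → 7 h 57 min
Thu: 11:08 AM–3:24 PM = 4 h 16 min; less 30 min break → 3 h 46 min
Fri: 8:42 AM–1:37 PM = 4 h 55 min; less 30 min break → 4 h 25 min
Sat: 5:41 AM–1:23 PM = 7 h 42 min; less 30 min break → 7 h 12 min
Sun: 5:42 AM–2:19 PM = 8 h 37 min; less 30 min break → 8 h 7 min
Total worked: 31 h 27 min = 31.45 h.
Threshold 40 h → overtime 0 h 0 min, regular 31 h 27 min.

Regular 31.45 hours, overtime 0.00 hours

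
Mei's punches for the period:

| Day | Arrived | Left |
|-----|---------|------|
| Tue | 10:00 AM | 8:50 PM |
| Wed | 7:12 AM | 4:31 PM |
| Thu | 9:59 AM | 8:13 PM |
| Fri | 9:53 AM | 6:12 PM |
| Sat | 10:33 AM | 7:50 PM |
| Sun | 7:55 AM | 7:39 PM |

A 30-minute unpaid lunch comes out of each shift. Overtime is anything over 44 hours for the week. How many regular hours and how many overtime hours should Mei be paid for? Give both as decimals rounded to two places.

Tue: 10:00 AM–8:50 PM = 10 h 50 min; less 30 min break → 10 h 20 min
Wed: 7:12 AM–4:31 PM = 9 h 19 min; less 30 min break → 8 h 49 min
Thu: 9:59 AM–8:13 PM = 10 h 14 min; less 30 min break → 9 h 44 min
Fri: 9:53 AM–6:12 PM = 8 h 19 min; less 30 min break → 7 h 49 min
Sat: 10:33 AM–7:50 PM = 9 h 17 min; less 30 min break → 8 h 47 min
Sun: 7:55 AM–7:39 PM = 11 h 44 min; less 30 min break → 11 h 14 min
Total worked: 56 h 43 min = 56.72 h.
Threshold 44 h → overtime 12 h 43 min, regular 44 h 0 min.

Regular 44.00 hours, overtime 12.72 hours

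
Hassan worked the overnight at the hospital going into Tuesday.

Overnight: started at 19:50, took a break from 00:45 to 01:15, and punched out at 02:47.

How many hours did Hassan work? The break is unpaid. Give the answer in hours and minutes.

6 h 27 min

Overnight: 19:50 → midnight = 4 h 10 min; midnight → 02:47 = 2 h 47 min; span 6 h 57 min; less 30 min break → 6 h 27 min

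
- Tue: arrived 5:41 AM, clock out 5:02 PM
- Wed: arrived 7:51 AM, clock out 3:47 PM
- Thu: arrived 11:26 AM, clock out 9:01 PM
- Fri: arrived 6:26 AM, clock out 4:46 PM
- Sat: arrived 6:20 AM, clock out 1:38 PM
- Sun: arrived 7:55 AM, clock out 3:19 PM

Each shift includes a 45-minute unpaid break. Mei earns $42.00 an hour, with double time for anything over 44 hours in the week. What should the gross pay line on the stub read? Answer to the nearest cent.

Tue: 5:41 AM–5:02 PM = 11 h 21 min; less 45 min break → 10 h 36 min
Wed: 7:51 AM–3:47 PM = 7 h 56 min; less 45 min break → 7 h 11 min
Thu: 11:26 AM–9:01 PM = 9 h 35 min; less 45 min break → 8 h 50 min
Fri: 6:26 AM–4:46 PM = 10 h 20 min; less 45 min break → 9 h 35 min
Sat: 6:20 AM–1:38 PM = 7 h 18 min; less 45 min break → 6 h 33 min
Sun: 7:55 AM–3:19 PM = 7 h 24 min; less 45 min break → 6 h 39 min
Total worked: 49 h 24 min = 2964 min.
Regular 44 h 0 min = 2640 min at $42.00/h; overtime 5 h 24 min = 324 min at $84.00/h.
Pay = (2640 × $42.00 + 324 × $84.00) ÷ 60 = $2301.60.

$2301.60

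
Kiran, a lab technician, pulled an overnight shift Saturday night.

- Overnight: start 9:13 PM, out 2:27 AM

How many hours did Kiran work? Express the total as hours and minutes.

Overnight: 9:13 PM → midnight = 2 h 47 min; midnight → 2:27 AM = 2 h 27 min; span 5 h 14 min

5 h 14 min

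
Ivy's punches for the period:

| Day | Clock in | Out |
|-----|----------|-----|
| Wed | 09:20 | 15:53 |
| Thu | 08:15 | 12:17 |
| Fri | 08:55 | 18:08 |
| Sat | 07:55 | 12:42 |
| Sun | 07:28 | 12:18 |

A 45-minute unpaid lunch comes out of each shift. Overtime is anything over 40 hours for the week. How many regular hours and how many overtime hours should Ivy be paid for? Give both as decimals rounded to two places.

Regular 25.67 hours, overtime 0.00 hours

Wed: 09:20–15:53 = 6 h 33 min; less 45 min break → 5 h 48 min
Thu: 08:15–12:17 = 4 h 2 min; less 45 min break → 3 h 17 min
Fri: 08:55–18:08 = 9 h 13 min; less 45 min break → 8 h 28 min
Sat: 07:55–12:42 = 4 h 47 min; less 45 min break → 4 h 2 min
Sun: 07:28–12:18 = 4 h 50 min; less 45 min break → 4 h 5 min
Total worked: 25 h 40 min = 25.67 h.
Threshold 40 h → overtime 0 h 0 min, regular 25 h 40 min.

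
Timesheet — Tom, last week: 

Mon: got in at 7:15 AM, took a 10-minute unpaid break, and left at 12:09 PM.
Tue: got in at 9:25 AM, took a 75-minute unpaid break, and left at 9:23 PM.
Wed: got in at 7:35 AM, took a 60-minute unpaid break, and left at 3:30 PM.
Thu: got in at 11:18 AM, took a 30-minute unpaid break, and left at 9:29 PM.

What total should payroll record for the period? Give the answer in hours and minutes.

32 h 3 min

Mon: 7:15 AM–12:09 PM = 4 h 54 min; less 10 min break → 4 h 44 min
Tue: 9:25 AM–9:23 PM = 11 h 58 min; less 75 min break → 10 h 43 min
Wed: 7:35 AM–3:30 PM = 7 h 55 min; less 60 min break → 6 h 55 min
Thu: 11:18 AM–9:29 PM = 10 h 11 min; less 30 min break → 9 h 41 min
Total: 4 h 44 min + 10 h 43 min + 6 h 55 min + 9 h 41 min = 32 h 3 min.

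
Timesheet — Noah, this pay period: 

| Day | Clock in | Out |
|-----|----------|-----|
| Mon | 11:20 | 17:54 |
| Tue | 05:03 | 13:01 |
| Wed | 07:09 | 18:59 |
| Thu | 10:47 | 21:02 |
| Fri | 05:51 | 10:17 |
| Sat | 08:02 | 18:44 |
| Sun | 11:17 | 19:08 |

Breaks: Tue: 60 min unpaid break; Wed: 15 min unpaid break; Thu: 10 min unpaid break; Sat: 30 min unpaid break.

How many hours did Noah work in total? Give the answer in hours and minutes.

Mon: 11:20–17:54 = 6 h 34 min
Tue: 05:03–13:01 = 7 h 58 min; less 60 min break → 6 h 58 min
Wed: 07:09–18:59 = 11 h 50 min; less 15 min break → 11 h 35 min
Thu: 10:47–21:02 = 10 h 15 min; less 10 min break → 10 h 5 min
Fri: 05:51–10:17 = 4 h 26 min
Sat: 08:02–18:44 = 10 h 42 min; less 30 min break → 10 h 12 min
Sun: 11:17–19:08 = 7 h 51 min
Total: 6 h 34 min + 6 h 58 min + 11 h 35 min + 10 h 5 min + 4 h 26 min + 10 h 12 min + 7 h 51 min = 57 h 41 min.

57 h 41 min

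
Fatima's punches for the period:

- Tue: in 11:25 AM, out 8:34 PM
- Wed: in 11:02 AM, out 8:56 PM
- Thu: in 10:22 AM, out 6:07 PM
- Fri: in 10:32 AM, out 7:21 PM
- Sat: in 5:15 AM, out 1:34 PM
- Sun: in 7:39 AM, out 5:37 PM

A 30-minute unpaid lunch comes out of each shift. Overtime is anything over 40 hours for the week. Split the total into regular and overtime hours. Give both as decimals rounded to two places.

Tue: 11:25 AM–8:34 PM = 9 h 9 min; less 30 min break → 8 h 39 min
Wed: 11:02 AM–8:56 PM = 9 h 54 min; less 30 min break → 9 h 24 min
Thu: 10:22 AM–6:07 PM = 7 h 45 min; less 30 min break → 7 h 15 min
Fri: 10:32 AM–7:21 PM = 8 h 49 min; less 30 min break → 8 h 19 min
Sat: 5:15 AM–1:34 PM = 8 h 19 min; less 30 min break → 7 h 49 min
Sun: 7:39 AM–5:37 PM = 9 h 58 min; less 30 min break → 9 h 28 min
Total worked: 50 h 54 min = 50.90 h.
Threshold 40 h → overtime 10 h 54 min, regular 40 h 0 min.

Regular 40.00 hours, overtime 10.90 hours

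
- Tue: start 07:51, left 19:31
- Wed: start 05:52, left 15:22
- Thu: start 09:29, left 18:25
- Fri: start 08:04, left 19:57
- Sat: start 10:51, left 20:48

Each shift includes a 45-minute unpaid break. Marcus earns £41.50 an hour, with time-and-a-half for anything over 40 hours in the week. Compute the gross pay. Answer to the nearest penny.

Tue: 07:51–19:31 = 11 h 40 min; less 45 min break → 10 h 55 min
Wed: 05:52–15:22 = 9 h 30 min; less 45 min break → 8 h 45 min
Thu: 09:29–18:25 = 8 h 56 min; less 45 min break → 8 h 11 min
Fri: 08:04–19:57 = 11 h 53 min; less 45 min break → 11 h 8 min
Sat: 10:51–20:48 = 9 h 57 min; less 45 min break → 9 h 12 min
Total worked: 48 h 11 min = 2891 min.
Regular 40 h 0 min = 2400 min at £41.50/h; overtime 8 h 11 min = 491 min at £62.25/h.
Pay = (2400 × £41.50 + 491 × £62.25) ÷ 60 = £2169.41.

£2169.41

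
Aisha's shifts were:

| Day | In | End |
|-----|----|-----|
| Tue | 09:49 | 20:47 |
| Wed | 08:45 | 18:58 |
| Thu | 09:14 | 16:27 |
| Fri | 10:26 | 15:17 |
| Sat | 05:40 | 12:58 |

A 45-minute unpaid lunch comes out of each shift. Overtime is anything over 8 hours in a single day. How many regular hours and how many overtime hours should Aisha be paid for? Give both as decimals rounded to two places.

Tue: 09:49–20:47 = 10 h 58 min; less 45 min break → 10 h 13 min
Wed: 08:45–18:58 = 10 h 13 min; less 45 min break → 9 h 28 min
Thu: 09:14–16:27 = 7 h 13 min; less 45 min break → 6 h 28 min
Fri: 10:26–15:17 = 4 h 51 min; less 45 min break → 4 h 6 min
Sat: 05:40–12:58 = 7 h 18 min; less 45 min break → 6 h 33 min
Tue reg 8 h 0 min / OT 2 h 13 min; Wed reg 8 h 0 min / OT 1 h 28 min; Thu reg 6 h 28 min / OT 0 h 0 min; Fri reg 4 h 6 min / OT 0 h 0 min; Sat reg 6 h 33 min / OT 0 h 0 min.
Totals: regular 33 h 7 min, overtime 3 h 41 min.

Regular 33.12 hours, overtime 3.68 hours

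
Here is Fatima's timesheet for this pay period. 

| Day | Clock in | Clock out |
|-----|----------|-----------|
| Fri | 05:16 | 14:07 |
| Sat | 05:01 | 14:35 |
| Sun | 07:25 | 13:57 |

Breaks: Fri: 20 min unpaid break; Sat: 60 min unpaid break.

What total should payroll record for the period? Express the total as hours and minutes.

Fri: 05:16–14:07 = 8 h 51 min; less 20 min break → 8 h 31 min
Sat: 05:01–14:35 = 9 h 34 min; less 60 min break → 8 h 34 min
Sun: 07:25–13:57 = 6 h 32 min
Total: 8 h 31 min + 8 h 34 min + 6 h 32 min = 23 h 37 min.

23 h 37 min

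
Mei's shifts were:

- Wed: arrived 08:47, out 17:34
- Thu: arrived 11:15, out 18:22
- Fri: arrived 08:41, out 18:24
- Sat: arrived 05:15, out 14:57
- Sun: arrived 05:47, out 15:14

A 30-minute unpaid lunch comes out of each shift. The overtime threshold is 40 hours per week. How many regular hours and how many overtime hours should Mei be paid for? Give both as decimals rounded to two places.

Regular 40.00 hours, overtime 2.27 hours

Wed: 08:47–17:34 = 8 h 47 min; less 30 min break → 8 h 17 min
Thu: 11:15–18:22 = 7 h 7 min; less 30 min break → 6 h 37 min
Fri: 08:41–18:24 = 9 h 43 min; less 30 min break → 9 h 13 min
Sat: 05:15–14:57 = 9 h 42 min; less 30 min break → 9 h 12 min
Sun: 05:47–15:14 = 9 h 27 min; less 30 min break → 8 h 57 min
Total worked: 42 h 16 min = 42.27 h.
Threshold 40 h → overtime 2 h 16 min, regular 40 h 0 min.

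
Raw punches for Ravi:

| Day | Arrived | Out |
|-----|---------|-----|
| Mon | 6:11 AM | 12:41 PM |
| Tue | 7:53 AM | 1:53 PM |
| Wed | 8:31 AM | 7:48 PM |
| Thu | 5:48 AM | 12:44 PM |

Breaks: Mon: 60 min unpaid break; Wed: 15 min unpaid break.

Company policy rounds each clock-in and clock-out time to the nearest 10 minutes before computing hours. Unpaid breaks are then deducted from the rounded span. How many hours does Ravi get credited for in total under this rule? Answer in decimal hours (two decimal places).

29.42 hours

Mon: in 6:11 AM→6:10 AM, out 12:41 PM→12:40 PM; 6 h 30 min − 60 min = 5 h 30 min
Tue: in 7:53 AM→7:50 AM, out 1:53 PM→1:50 PM; 6 h 0 min
Wed: in 8:31 AM→8:30 AM, out 7:48 PM→7:50 PM; 11 h 20 min − 15 min = 11 h 5 min
Thu: in 5:48 AM→5:50 AM, out 12:44 PM→12:40 PM; 6 h 50 min
Total credited: 29 h 25 min.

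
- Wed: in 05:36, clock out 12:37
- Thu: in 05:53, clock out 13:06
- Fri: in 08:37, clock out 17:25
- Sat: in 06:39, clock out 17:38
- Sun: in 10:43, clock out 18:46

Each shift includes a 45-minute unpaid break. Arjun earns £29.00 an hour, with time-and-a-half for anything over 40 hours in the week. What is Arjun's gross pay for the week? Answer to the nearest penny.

£1111.18

Wed: 05:36–12:37 = 7 h 1 min; less 45 min break → 6 h 16 min
Thu: 05:53–13:06 = 7 h 13 min; less 45 min break → 6 h 28 min
Fri: 08:37–17:25 = 8 h 48 min; less 45 min break → 8 h 3 min
Sat: 06:39–17:38 = 10 h 59 min; less 45 min break → 10 h 14 min
Sun: 10:43–18:46 = 8 h 3 min; less 45 min break → 7 h 18 min
Total worked: 38 h 19 min = 2299 min.
Regular 38 h 19 min = 2299 min at £29.00/h; overtime 0 h 0 min = 0 min at £43.50/h.
Pay = (2299 × £29.00 + 0 × £43.50) ÷ 60 = £1111.18.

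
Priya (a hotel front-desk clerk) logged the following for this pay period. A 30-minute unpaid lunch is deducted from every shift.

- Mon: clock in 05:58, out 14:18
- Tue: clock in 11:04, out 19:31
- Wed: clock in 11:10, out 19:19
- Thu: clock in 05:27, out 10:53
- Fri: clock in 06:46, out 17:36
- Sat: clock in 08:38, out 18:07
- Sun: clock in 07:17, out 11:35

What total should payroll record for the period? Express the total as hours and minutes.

51 h 29 min

Mon: 05:58–14:18 = 8 h 20 min; less 30 min break → 7 h 50 min
Tue: 11:04–19:31 = 8 h 27 min; less 30 min break → 7 h 57 min
Wed: 11:10–19:19 = 8 h 9 min; less 30 min break → 7 h 39 min
Thu: 05:27–10:53 = 5 h 26 min; less 30 min break → 4 h 56 min
Fri: 06:46–17:36 = 10 h 50 min; less 30 min break → 10 h 20 min
Sat: 08:38–18:07 = 9 h 29 min; less 30 min break → 8 h 59 min
Sun: 07:17–11:35 = 4 h 18 min; less 30 min break → 3 h 48 min
Total: 7 h 50 min + 7 h 57 min + 7 h 39 min + 4 h 56 min + 10 h 20 min + 8 h 59 min + 3 h 48 min = 51 h 29 min.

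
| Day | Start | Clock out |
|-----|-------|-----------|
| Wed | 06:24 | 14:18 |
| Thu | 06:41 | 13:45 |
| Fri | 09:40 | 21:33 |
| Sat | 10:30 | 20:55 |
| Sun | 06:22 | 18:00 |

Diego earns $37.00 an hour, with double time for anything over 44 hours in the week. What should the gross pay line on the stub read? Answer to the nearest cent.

$1990.60

Wed: 06:24–14:18 = 7 h 54 min
Thu: 06:41–13:45 = 7 h 4 min
Fri: 09:40–21:33 = 11 h 53 min
Sat: 10:30–20:55 = 10 h 25 min
Sun: 06:22–18:00 = 11 h 38 min
Total worked: 48 h 54 min = 2934 min.
Regular 44 h 0 min = 2640 min at $37.00/h; overtime 4 h 54 min = 294 min at $74.00/h.
Pay = (2640 × $37.00 + 294 × $74.00) ÷ 60 = $1990.60.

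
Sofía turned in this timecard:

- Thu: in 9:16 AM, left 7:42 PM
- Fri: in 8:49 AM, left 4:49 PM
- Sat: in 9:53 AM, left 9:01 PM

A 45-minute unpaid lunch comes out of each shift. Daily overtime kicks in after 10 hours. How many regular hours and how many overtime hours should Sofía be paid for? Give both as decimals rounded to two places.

Regular 26.93 hours, overtime 0.38 hours

Thu: 9:16 AM–7:42 PM = 10 h 26 min; less 45 min break → 9 h 41 min
Fri: 8:49 AM–4:49 PM = 8 h 0 min; less 45 min break → 7 h 15 min
Sat: 9:53 AM–9:01 PM = 11 h 8 min; less 45 min break → 10 h 23 min
Thu reg 9 h 41 min / OT 0 h 0 min; Fri reg 7 h 15 min / OT 0 h 0 min; Sat reg 10 h 0 min / OT 0 h 23 min.
Totals: regular 26 h 56 min, overtime 0 h 23 min.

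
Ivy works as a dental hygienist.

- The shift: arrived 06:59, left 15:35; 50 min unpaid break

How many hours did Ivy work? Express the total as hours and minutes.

7 h 46 min

The shift: 06:59–15:35 = 8 h 36 min; less 50 min break → 7 h 46 min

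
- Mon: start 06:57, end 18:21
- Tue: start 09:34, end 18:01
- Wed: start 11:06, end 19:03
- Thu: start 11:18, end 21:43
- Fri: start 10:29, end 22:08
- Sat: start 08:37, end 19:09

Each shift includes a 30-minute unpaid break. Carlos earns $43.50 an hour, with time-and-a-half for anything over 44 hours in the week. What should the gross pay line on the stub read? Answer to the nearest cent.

$2788.35

Mon: 06:57–18:21 = 11 h 24 min; less 30 min break → 10 h 54 min
Tue: 09:34–18:01 = 8 h 27 min; less 30 min break → 7 h 57 min
Wed: 11:06–19:03 = 7 h 57 min; less 30 min break → 7 h 27 min
Thu: 11:18–21:43 = 10 h 25 min; less 30 min break → 9 h 55 min
Fri: 10:29–22:08 = 11 h 39 min; less 30 min break → 11 h 9 min
Sat: 08:37–19:09 = 10 h 32 min; less 30 min break → 10 h 2 min
Total worked: 57 h 24 min = 3444 min.
Regular 44 h 0 min = 2640 min at $43.50/h; overtime 13 h 24 min = 804 min at $65.25/h.
Pay = (2640 × $43.50 + 804 × $65.25) ÷ 60 = $2788.35.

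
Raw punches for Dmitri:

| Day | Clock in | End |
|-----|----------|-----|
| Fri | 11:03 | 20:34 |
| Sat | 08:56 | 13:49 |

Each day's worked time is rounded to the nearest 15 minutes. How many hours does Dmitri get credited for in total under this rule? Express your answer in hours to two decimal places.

14.50 hours

Fri: 11:03–20:34 = 9 h 31 min → rounds to 9 h 30 min
Sat: 08:56–13:49 = 4 h 53 min → rounds to 5 h 0 min
Total credited: 14 h 30 min.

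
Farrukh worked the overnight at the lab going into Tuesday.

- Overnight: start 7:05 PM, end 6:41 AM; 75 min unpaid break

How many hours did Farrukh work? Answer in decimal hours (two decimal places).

10.35 hours

Overnight: 7:05 PM → midnight = 4 h 55 min; midnight → 6:41 AM = 6 h 41 min; span 11 h 36 min; less 75 min break → 10 h 21 min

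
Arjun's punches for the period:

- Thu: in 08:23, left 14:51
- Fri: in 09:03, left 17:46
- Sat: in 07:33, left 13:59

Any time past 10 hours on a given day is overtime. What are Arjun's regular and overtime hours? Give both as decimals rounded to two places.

Regular 21.62 hours, overtime 0.00 hours

Thu: 08:23–14:51 = 6 h 28 min
Fri: 09:03–17:46 = 8 h 43 min
Sat: 07:33–13:59 = 6 h 26 min
Thu reg 6 h 28 min / OT 0 h 0 min; Fri reg 8 h 43 min / OT 0 h 0 min; Sat reg 6 h 26 min / OT 0 h 0 min.
Totals: regular 21 h 37 min, overtime 0 h 0 min.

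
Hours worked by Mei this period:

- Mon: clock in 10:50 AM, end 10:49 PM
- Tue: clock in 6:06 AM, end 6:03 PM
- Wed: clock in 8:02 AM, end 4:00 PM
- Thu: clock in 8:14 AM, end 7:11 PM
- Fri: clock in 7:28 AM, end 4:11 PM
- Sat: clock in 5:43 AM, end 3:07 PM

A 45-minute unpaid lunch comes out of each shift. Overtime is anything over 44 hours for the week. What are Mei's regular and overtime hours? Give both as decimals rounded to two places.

Regular 44.00 hours, overtime 12.47 hours

Mon: 10:50 AM–10:49 PM = 11 h 59 min; less 45 min break → 11 h 14 min
Tue: 6:06 AM–6:03 PM = 11 h 57 min; less 45 min break → 11 h 12 min
Wed: 8:02 AM–4:00 PM = 7 h 58 min; less 45 min break → 7 h 13 min
Thu: 8:14 AM–7:11 PM = 10 h 57 min; less 45 min break → 10 h 12 min
Fri: 7:28 AM–4:11 PM = 8 h 43 min; less 45 min break → 7 h 58 min
Sat: 5:43 AM–3:07 PM = 9 h 24 min; less 45 min break → 8 h 39 min
Total worked: 56 h 28 min = 56.47 h.
Threshold 44 h → overtime 12 h 28 min, regular 44 h 0 min.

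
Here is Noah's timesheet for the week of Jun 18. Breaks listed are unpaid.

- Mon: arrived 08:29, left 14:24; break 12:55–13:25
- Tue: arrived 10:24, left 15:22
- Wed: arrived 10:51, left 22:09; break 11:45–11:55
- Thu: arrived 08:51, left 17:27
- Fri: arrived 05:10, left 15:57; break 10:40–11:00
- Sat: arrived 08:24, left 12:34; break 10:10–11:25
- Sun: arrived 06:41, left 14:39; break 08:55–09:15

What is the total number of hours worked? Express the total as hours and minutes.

51 h 7 min

Mon: 08:29–14:24 = 5 h 55 min; less 30 min break → 5 h 25 min
Tue: 10:24–15:22 = 4 h 58 min
Wed: 10:51–22:09 = 11 h 18 min; less 10 min break → 11 h 8 min
Thu: 08:51–17:27 = 8 h 36 min
Fri: 05:10–15:57 = 10 h 47 min; less 20 min break → 10 h 27 min
Sat: 08:24–12:34 = 4 h 10 min; less 75 min break → 2 h 55 min
Sun: 06:41–14:39 = 7 h 58 min; less 20 min break → 7 h 38 min
Total: 5 h 25 min + 4 h 58 min + 11 h 8 min + 8 h 36 min + 10 h 27 min + 2 h 55 min + 7 h 38 min = 51 h 7 min.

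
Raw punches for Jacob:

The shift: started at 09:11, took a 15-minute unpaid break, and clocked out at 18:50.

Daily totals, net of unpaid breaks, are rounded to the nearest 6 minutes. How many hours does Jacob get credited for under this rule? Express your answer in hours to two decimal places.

The shift: 09:11–18:50 = 9 h 39 min − 15 min = 9 h 24 min → rounds to 9 h 24 min

9.40 hours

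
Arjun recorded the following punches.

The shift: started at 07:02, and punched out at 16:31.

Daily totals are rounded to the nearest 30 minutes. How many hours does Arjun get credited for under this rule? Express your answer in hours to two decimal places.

The shift: 07:02–16:31 = 9 h 29 min → rounds to 9 h 30 min

9.50 hours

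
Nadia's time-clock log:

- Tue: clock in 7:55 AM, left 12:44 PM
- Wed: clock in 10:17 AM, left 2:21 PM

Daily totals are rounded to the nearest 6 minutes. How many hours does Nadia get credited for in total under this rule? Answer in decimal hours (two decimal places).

Tue: 7:55 AM–12:44 PM = 4 h 49 min → rounds to 4 h 48 min
Wed: 10:17 AM–2:21 PM = 4 h 4 min → rounds to 4 h 6 min
Total credited: 8 h 54 min.

8.90 hours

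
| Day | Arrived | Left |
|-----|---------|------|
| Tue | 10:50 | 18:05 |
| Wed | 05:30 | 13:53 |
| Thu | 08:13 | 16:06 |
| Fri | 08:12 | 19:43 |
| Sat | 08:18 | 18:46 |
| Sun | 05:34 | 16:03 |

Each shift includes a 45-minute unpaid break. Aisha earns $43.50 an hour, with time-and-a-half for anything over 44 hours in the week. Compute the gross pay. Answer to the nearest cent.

$2402.29

Tue: 10:50–18:05 = 7 h 15 min; less 45 min break → 6 h 30 min
Wed: 05:30–13:53 = 8 h 23 min; less 45 min break → 7 h 38 min
Thu: 08:13–16:06 = 7 h 53 min; less 45 min break → 7 h 8 min
Fri: 08:12–19:43 = 11 h 31 min; less 45 min break → 10 h 46 min
Sat: 08:18–18:46 = 10 h 28 min; less 45 min break → 9 h 43 min
Sun: 05:34–16:03 = 10 h 29 min; less 45 min break → 9 h 44 min
Total worked: 51 h 29 min = 3089 min.
Regular 44 h 0 min = 2640 min at $43.50/h; overtime 7 h 29 min = 449 min at $65.25/h.
Pay = (2640 × $43.50 + 449 × $65.25) ÷ 60 = $2402.29.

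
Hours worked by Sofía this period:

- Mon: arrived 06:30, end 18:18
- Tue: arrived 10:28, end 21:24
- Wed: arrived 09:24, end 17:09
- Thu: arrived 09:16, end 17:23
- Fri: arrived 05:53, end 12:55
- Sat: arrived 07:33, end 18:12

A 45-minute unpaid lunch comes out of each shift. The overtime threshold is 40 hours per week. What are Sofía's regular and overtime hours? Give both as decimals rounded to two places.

Mon: 06:30–18:18 = 11 h 48 min; less 45 min break → 11 h 3 min
Tue: 10:28–21:24 = 10 h 56 min; less 45 min break → 10 h 11 min
Wed: 09:24–17:09 = 7 h 45 min; less 45 min break → 7 h 0 min
Thu: 09:16–17:23 = 8 h 7 min; less 45 min break → 7 h 22 min
Fri: 05:53–12:55 = 7 h 2 min; less 45 min break → 6 h 17 min
Sat: 07:33–18:12 = 10 h 39 min; less 45 min break → 9 h 54 min
Total worked: 51 h 47 min = 51.78 h.
Threshold 40 h → overtime 11 h 47 min, regular 40 h 0 min.

Regular 40.00 hours, overtime 11.78 hours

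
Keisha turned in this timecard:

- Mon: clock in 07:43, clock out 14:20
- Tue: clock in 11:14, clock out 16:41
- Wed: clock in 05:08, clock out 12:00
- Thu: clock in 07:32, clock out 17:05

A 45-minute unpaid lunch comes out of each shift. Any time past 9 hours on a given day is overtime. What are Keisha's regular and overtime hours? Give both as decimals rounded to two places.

Mon: 07:43–14:20 = 6 h 37 min; less 45 min break → 5 h 52 min
Tue: 11:14–16:41 = 5 h 27 min; less 45 min break → 4 h 42 min
Wed: 05:08–12:00 = 6 h 52 min; less 45 min break → 6 h 7 min
Thu: 07:32–17:05 = 9 h 33 min; less 45 min break → 8 h 48 min
Mon reg 5 h 52 min / OT 0 h 0 min; Tue reg 4 h 42 min / OT 0 h 0 min; Wed reg 6 h 7 min / OT 0 h 0 min; Thu reg 8 h 48 min / OT 0 h 0 min.
Totals: regular 25 h 29 min, overtime 0 h 0 min.

Regular 25.48 hours, overtime 0.00 hours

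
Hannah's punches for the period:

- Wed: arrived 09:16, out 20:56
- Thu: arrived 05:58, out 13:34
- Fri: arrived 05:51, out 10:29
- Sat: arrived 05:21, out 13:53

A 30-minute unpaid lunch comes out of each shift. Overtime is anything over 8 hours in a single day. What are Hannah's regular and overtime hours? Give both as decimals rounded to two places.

Regular 27.23 hours, overtime 3.20 hours

Wed: 09:16–20:56 = 11 h 40 min; less 30 min break → 11 h 10 min
Thu: 05:58–13:34 = 7 h 36 min; less 30 min break → 7 h 6 min
Fri: 05:51–10:29 = 4 h 38 min; less 30 min break → 4 h 8 min
Sat: 05:21–13:53 = 8 h 32 min; less 30 min break → 8 h 2 min
Wed reg 8 h 0 min / OT 3 h 10 min; Thu reg 7 h 6 min / OT 0 h 0 min; Fri reg 4 h 8 min / OT 0 h 0 min; Sat reg 8 h 0 min / OT 0 h 2 min.
Totals: regular 27 h 14 min, overtime 3 h 12 min.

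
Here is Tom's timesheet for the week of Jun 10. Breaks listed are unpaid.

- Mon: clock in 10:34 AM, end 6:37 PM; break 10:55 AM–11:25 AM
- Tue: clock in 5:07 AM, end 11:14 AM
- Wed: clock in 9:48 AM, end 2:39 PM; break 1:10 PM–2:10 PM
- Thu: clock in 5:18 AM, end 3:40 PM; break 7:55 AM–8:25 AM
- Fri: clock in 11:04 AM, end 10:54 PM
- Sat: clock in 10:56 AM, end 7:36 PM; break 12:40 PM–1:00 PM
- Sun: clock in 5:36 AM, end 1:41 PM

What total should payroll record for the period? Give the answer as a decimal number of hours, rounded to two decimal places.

55.63 hours

Mon: 10:34 AM–6:37 PM = 8 h 3 min; less 30 min break → 7 h 33 min
Tue: 5:07 AM–11:14 AM = 6 h 7 min
Wed: 9:48 AM–2:39 PM = 4 h 51 min; less 60 min break → 3 h 51 min
Thu: 5:18 AM–3:40 PM = 10 h 22 min; less 30 min break → 9 h 52 min
Fri: 11:04 AM–10:54 PM = 11 h 50 min
Sat: 10:56 AM–7:36 PM = 8 h 40 min; less 20 min break → 8 h 20 min
Sun: 5:36 AM–1:41 PM = 8 h 5 min
Total: 7 h 33 min + 6 h 7 min + 3 h 51 min + 9 h 52 min + 11 h 50 min + 8 h 20 min + 8 h 5 min = 55 h 38 min.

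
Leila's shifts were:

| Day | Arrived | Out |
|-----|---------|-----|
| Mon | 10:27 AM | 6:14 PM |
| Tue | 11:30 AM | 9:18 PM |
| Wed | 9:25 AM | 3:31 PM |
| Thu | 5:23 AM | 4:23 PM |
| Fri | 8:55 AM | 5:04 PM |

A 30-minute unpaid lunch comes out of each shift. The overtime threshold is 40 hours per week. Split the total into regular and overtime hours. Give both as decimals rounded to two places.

Mon: 10:27 AM–6:14 PM = 7 h 47 min; less 30 min break → 7 h 17 min
Tue: 11:30 AM–9:18 PM = 9 h 48 min; less 30 min break → 9 h 18 min
Wed: 9:25 AM–3:31 PM = 6 h 6 min; less 30 min break → 5 h 36 min
Thu: 5:23 AM–4:23 PM = 11 h 0 min; less 30 min break → 10 h 30 min
Fri: 8:55 AM–5:04 PM = 8 h 9 min; less 30 min break → 7 h 39 min
Total worked: 40 h 20 min = 40.33 h.
Threshold 40 h → overtime 0 h 20 min, regular 40 h 0 min.

Regular 40.00 hours, overtime 0.33 hours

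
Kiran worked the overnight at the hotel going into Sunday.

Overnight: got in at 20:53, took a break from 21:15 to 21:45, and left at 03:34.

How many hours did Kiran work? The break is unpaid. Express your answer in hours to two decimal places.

6.18 hours

Overnight: 20:53 → midnight = 3 h 7 min; midnight → 03:34 = 3 h 34 min; span 6 h 41 min; less 30 min break → 6 h 11 min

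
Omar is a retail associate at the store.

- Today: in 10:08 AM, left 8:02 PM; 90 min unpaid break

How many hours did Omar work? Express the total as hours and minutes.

Today: 10:08 AM–8:02 PM = 9 h 54 min; less 90 min break → 8 h 24 min

8 h 24 min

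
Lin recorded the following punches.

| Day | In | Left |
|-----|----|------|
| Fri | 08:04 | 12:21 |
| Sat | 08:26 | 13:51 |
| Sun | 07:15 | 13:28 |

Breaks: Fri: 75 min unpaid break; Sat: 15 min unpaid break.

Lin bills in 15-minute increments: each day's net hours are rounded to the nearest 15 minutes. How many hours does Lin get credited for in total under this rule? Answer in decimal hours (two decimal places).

Fri: 08:04–12:21 = 4 h 17 min − 75 min = 3 h 2 min → rounds to 3 h 0 min
Sat: 08:26–13:51 = 5 h 25 min − 15 min = 5 h 10 min → rounds to 5 h 15 min
Sun: 07:15–13:28 = 6 h 13 min → rounds to 6 h 15 min
Total credited: 14 h 30 min.

14.50 hours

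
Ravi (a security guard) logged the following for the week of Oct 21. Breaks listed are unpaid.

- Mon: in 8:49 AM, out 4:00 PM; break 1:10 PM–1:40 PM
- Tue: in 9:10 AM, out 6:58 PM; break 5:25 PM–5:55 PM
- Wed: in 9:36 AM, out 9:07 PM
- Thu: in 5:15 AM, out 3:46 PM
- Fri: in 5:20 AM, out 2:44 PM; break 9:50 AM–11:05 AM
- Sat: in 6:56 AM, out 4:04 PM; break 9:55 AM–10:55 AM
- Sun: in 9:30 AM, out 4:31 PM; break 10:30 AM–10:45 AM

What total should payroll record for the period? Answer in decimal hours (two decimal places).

Mon: 8:49 AM–4:00 PM = 7 h 11 min; less 30 min break → 6 h 41 min
Tue: 9:10 AM–6:58 PM = 9 h 48 min; less 30 min break → 9 h 18 min
Wed: 9:36 AM–9:07 PM = 11 h 31 min
Thu: 5:15 AM–3:46 PM = 10 h 31 min
Fri: 5:20 AM–2:44 PM = 9 h 24 min; less 75 min break → 8 h 9 min
Sat: 6:56 AM–4:04 PM = 9 h 8 min; less 60 min break → 8 h 8 min
Sun: 9:30 AM–4:31 PM = 7 h 1 min; less 15 min break → 6 h 46 min
Total: 6 h 41 min + 9 h 18 min + 11 h 31 min + 10 h 31 min + 8 h 9 min + 8 h 8 min + 6 h 46 min = 61 h 4 min.

61.07 hours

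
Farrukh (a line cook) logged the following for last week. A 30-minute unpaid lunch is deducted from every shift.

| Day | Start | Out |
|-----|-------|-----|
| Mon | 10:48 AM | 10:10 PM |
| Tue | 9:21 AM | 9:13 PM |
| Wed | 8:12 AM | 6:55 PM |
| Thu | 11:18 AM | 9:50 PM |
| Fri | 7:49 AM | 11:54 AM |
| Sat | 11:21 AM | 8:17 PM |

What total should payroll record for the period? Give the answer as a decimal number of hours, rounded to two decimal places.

Mon: 10:48 AM–10:10 PM = 11 h 22 min; less 30 min break → 10 h 52 min
Tue: 9:21 AM–9:13 PM = 11 h 52 min; less 30 min break → 11 h 22 min
Wed: 8:12 AM–6:55 PM = 10 h 43 min; less 30 min break → 10 h 13 min
Thu: 11:18 AM–9:50 PM = 10 h 32 min; less 30 min break → 10 h 2 min
Fri: 7:49 AM–11:54 AM = 4 h 5 min; less 30 min break → 3 h 35 min
Sat: 11:21 AM–8:17 PM = 8 h 56 min; less 30 min break → 8 h 26 min
Total: 10 h 52 min + 11 h 22 min + 10 h 13 min + 10 h 2 min + 3 h 35 min + 8 h 26 min = 54 h 30 min.

54.50 hours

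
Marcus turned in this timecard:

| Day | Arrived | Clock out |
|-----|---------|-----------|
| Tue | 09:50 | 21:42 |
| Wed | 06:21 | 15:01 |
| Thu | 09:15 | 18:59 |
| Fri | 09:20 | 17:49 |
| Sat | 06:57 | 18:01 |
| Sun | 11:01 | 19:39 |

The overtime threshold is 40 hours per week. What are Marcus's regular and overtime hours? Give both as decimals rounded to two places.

Tue: 09:50–21:42 = 11 h 52 min
Wed: 06:21–15:01 = 8 h 40 min
Thu: 09:15–18:59 = 9 h 44 min
Fri: 09:20–17:49 = 8 h 29 min
Sat: 06:57–18:01 = 11 h 4 min
Sun: 11:01–19:39 = 8 h 38 min
Total worked: 58 h 27 min = 58.45 h.
Threshold 40 h → overtime 18 h 27 min, regular 40 h 0 min.

Regular 40.00 hours, overtime 18.45 hours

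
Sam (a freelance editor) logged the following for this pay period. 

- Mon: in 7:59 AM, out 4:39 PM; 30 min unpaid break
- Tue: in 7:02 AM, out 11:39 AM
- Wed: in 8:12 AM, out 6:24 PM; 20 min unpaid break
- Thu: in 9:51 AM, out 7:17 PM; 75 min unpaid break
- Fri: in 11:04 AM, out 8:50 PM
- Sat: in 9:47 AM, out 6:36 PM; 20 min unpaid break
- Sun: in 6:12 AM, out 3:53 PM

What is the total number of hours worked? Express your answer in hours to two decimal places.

58.77 hours

Mon: 7:59 AM–4:39 PM = 8 h 40 min; less 30 min break → 8 h 10 min
Tue: 7:02 AM–11:39 AM = 4 h 37 min
Wed: 8:12 AM–6:24 PM = 10 h 12 min; less 20 min break → 9 h 52 min
Thu: 9:51 AM–7:17 PM = 9 h 26 min; less 75 min break → 8 h 11 min
Fri: 11:04 AM–8:50 PM = 9 h 46 min
Sat: 9:47 AM–6:36 PM = 8 h 49 min; less 20 min break → 8 h 29 min
Sun: 6:12 AM–3:53 PM = 9 h 41 min
Total: 8 h 10 min + 4 h 37 min + 9 h 52 min + 8 h 11 min + 9 h 46 min + 8 h 29 min + 9 h 41 min = 58 h 46 min.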